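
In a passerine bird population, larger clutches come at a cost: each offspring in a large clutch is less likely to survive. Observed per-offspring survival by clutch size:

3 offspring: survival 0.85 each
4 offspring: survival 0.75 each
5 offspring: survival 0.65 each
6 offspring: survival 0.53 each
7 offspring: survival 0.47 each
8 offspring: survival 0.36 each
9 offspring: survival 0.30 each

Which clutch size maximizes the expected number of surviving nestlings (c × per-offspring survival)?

Expected surviving nestlings = c × s(c):
  c=3: 3 × 0.85 = 2.550
  c=4: 4 × 0.75 = 3.000
  c=5: 5 × 0.65 = 3.250
  c=6: 6 × 0.53 = 3.180
  c=7: 7 × 0.47 = 3.290
  c=8: 8 × 0.36 = 2.880
  c=9: 9 × 0.30 = 2.700
Maximum at c = 7 (3.290 surviving nestlings).

7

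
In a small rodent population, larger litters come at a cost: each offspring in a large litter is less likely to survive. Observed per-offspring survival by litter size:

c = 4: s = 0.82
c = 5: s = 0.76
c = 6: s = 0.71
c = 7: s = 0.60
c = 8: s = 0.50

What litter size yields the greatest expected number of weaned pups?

Expected weaned pups = c × s(c):
  c=4: 4 × 0.82 = 3.280
  c=5: 5 × 0.76 = 3.800
  c=6: 6 × 0.71 = 4.260
  c=7: 7 × 0.60 = 4.200
  c=8: 8 × 0.50 = 4.000
Maximum at c = 6 (4.260 weaned pups).

6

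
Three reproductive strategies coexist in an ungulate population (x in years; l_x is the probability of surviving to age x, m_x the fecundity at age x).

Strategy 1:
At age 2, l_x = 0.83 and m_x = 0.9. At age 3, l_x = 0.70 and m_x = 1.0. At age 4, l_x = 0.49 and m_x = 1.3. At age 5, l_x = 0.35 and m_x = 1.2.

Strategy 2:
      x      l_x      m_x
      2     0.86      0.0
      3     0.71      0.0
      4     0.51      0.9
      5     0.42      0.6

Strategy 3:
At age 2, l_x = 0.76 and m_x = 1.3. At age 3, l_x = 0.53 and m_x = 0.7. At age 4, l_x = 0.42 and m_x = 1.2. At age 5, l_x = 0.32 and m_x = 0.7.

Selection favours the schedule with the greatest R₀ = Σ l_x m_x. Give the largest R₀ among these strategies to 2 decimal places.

Strategy 1: R₀ = 0.83×0.9 + 0.70×1.0 + 0.49×1.3 + 0.35×1.2 = 2.5040
Strategy 2: R₀ = 0.86×0.0 + 0.71×0.0 + 0.51×0.9 + 0.42×0.6 = 0.7110
Strategy 3: R₀ = 0.76×1.3 + 0.53×0.7 + 0.42×1.2 + 0.32×0.7 = 2.0870
Highest R₀: strategy 1 with 2.5040.

2.50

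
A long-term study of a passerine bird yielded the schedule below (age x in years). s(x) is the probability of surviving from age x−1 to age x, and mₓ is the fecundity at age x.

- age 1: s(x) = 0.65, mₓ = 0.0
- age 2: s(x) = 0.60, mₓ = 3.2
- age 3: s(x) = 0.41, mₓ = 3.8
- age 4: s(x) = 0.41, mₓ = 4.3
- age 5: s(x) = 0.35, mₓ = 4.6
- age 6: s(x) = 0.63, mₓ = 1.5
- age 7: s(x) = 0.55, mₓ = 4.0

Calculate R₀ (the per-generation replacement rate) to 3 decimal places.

2.297

Survivorship from birth: l_x = s_1·s_2·…·s_x.
  l_1 = 0.65000
  l_2 = 0.39000
  l_3 = 0.15990
  l_4 = 0.06556
  l_5 = 0.02295
  l_6 = 0.01446
  l_7 = 0.00795
R₀ = Σ l_x mₓ:
  age 1: 0.65000 × 0.0 = 0.0000
  age 2: 0.39000 × 3.2 = 1.2480
  age 3: 0.15990 × 3.8 = 0.6076
  age 4: 0.06556 × 4.3 = 0.2819
  age 5: 0.02295 × 4.6 = 0.1056
  age 6: 0.01446 × 1.5 = 0.0217
  age 7: 0.00795 × 4.0 = 0.0318
R₀ = 0.0000 + 1.2480 + 0.6076 + 0.2819 + 0.1056 + 0.0217 + 0.0318 = 2.2966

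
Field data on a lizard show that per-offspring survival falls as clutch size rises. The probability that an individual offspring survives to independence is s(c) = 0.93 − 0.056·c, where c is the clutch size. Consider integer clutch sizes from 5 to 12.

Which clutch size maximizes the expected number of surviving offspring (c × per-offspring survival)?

Expected surviving offspring = c × s(c):
  c=5: 5 × 0.650 = 3.250
  c=6: 6 × 0.594 = 3.564
  c=7: 7 × 0.538 = 3.766
  c=8: 8 × 0.482 = 3.856
  c=9: 9 × 0.426 = 3.834
  c=10: 10 × 0.370 = 3.700
  c=11: 11 × 0.314 = 3.454
  c=12: 12 × 0.258 = 3.096
Maximum at c = 8 (3.856 surviving offspring).

8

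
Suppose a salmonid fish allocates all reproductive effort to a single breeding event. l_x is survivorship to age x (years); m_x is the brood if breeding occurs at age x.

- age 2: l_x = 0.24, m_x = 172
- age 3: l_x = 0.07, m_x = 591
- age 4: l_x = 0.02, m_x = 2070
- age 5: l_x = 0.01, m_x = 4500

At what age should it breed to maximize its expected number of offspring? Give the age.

Expected offspring if breeding at age x = l_x × m_x:
  age 2: 0.24 × 172 = 41.280
  age 3: 0.07 × 591 = 41.370
  age 4: 0.02 × 2070 = 41.400
  age 5: 0.01 × 4500 = 45.000
Maximum at age 5 (45.000).

5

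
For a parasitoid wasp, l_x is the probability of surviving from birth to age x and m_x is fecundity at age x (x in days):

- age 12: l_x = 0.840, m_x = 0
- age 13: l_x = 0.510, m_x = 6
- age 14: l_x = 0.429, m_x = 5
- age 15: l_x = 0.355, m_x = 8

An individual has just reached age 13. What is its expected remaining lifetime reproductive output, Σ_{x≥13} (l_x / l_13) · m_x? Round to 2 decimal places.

l_13 = 0.510. Conditional survival from age 13 to x is l_x / l_13.
  x=13: (0.510/0.510) × 6 = 6.0000
  x=14: (0.429/0.510) × 5 = 4.2059
  x=15: (0.355/0.510) × 8 = 5.5686
Sum = 6.0000 + 4.2059 + 5.5686 = 15.7745

15.77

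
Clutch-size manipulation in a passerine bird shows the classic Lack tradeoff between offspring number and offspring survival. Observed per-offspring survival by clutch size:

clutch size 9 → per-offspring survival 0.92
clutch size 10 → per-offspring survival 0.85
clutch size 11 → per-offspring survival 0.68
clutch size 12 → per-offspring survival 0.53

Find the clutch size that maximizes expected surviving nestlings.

10

Expected surviving nestlings = c × s(c):
  c=9: 9 × 0.92 = 8.280
  c=10: 10 × 0.85 = 8.500
  c=11: 11 × 0.68 = 7.480
  c=12: 12 × 0.53 = 6.360
Maximum at c = 10 (8.500 surviving nestlings).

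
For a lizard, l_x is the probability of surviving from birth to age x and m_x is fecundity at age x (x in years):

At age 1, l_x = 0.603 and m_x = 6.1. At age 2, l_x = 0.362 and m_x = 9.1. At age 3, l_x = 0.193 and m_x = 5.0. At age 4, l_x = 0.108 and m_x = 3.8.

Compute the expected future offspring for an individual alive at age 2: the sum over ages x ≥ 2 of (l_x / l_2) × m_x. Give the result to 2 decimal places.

l_2 = 0.362. Conditional survival from age 2 to x is l_x / l_2.
  x=2: (0.362/0.362) × 9.1 = 9.1000
  x=3: (0.193/0.362) × 5.0 = 2.6657
  x=4: (0.108/0.362) × 3.8 = 1.1337
Sum = 9.1000 + 2.6657 + 1.1337 = 12.8994

12.90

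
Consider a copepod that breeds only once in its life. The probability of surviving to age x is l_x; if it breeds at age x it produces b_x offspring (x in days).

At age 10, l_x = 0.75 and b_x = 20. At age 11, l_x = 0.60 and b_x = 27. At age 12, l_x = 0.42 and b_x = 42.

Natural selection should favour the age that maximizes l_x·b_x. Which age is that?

Expected offspring if breeding at age x = l_x × b_x:
  age 10: 0.75 × 20 = 15.000
  age 11: 0.60 × 27 = 16.200
  age 12: 0.42 × 42 = 17.640
Maximum at age 12 (17.640).

12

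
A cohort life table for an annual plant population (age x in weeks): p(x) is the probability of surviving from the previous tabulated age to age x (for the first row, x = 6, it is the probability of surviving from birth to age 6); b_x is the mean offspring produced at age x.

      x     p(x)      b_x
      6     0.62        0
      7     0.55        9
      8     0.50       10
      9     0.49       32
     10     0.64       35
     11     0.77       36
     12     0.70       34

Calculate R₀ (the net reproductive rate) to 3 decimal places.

Survivorship from birth: l_x = p_6·p_7·…·p_x.
  l_6 = 0.62000
  l_7 = 0.34100
  l_8 = 0.17050
  l_9 = 0.08355
  l_10 = 0.05347
  l_11 = 0.04117
  l_12 = 0.02882
R₀ = Σ l_x b_x:
  age 6: 0.62000 × 0 = 0.0000
  age 7: 0.34100 × 9 = 3.0690
  age 8: 0.17050 × 10 = 1.7050
  age 9: 0.08355 × 32 = 2.6736
  age 10: 0.05347 × 35 = 1.8714
  age 11: 0.04117 × 36 = 1.4821
  age 12: 0.02882 × 34 = 0.9799
R₀ = 0.0000 + 3.0690 + 1.7050 + 2.6736 + 1.8714 + 1.4821 + 0.9799 = 11.7811

11.781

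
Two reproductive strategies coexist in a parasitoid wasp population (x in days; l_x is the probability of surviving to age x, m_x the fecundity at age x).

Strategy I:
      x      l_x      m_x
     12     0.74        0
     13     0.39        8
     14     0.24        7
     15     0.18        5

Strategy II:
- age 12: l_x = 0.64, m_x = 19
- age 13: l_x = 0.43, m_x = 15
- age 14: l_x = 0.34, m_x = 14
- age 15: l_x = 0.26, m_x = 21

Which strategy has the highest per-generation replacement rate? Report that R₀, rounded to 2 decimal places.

Strategy I: R₀ = 0.74×0 + 0.39×8 + 0.24×7 + 0.18×5 = 5.7000
Strategy II: R₀ = 0.64×19 + 0.43×15 + 0.34×14 + 0.26×21 = 28.8300
Highest R₀: strategy II with 28.8300.

28.83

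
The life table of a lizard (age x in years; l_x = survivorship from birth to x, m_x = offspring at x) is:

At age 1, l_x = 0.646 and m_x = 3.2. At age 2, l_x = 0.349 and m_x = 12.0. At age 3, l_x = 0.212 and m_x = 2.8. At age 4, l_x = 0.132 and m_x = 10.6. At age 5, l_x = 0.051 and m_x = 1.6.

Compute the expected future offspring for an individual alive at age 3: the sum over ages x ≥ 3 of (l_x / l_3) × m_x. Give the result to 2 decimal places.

l_3 = 0.212. Conditional survival from age 3 to x is l_x / l_3.
  x=3: (0.212/0.212) × 2.8 = 2.8000
  x=4: (0.132/0.212) × 10.6 = 6.6000
  x=5: (0.051/0.212) × 1.6 = 0.3849
Sum = 2.8000 + 6.6000 + 0.3849 = 9.7849

9.78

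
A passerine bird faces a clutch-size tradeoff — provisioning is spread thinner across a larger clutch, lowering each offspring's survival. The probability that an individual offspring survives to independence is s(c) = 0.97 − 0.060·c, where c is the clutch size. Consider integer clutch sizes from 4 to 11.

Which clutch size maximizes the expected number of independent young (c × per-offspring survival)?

8

Expected independent young = c × s(c):
  c=4: 4 × 0.730 = 2.920
  c=5: 5 × 0.670 = 3.350
  c=6: 6 × 0.610 = 3.660
  c=7: 7 × 0.550 = 3.850
  c=8: 8 × 0.490 = 3.920
  c=9: 9 × 0.430 = 3.870
  c=10: 10 × 0.370 = 3.700
  c=11: 11 × 0.310 = 3.410
Maximum at c = 8 (3.920 independent young).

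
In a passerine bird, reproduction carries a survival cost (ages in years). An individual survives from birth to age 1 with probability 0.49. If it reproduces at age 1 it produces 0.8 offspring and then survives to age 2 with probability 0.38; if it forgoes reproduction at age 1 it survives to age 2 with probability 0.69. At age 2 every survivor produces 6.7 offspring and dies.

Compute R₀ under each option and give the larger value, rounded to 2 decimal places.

2.27

breed at age 1: R₀ = 0.49 × (0.8 + 0.38 × 6.7) = 0.49 × 3.3460 = 1.6395
delay to age 2: R₀ = 0.49 × (0.69 × 6.7) = 0.49 × 4.6230 = 2.2653
Higher: delay to age 2 (2.2653).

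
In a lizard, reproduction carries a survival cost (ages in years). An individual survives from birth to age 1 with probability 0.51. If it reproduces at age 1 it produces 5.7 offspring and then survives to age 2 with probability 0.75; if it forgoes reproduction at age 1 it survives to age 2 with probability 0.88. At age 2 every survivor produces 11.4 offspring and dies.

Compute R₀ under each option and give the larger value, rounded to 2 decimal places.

breed at age 1: R₀ = 0.51 × (5.7 + 0.75 × 11.4) = 0.51 × 14.2500 = 7.2675
delay to age 2: R₀ = 0.51 × (0.88 × 11.4) = 0.51 × 10.0320 = 5.1163
Higher: breed at age 1 (7.2675).

7.27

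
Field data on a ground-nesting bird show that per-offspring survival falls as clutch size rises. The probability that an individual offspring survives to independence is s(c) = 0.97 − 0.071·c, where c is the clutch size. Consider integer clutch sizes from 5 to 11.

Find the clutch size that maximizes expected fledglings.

7

Expected fledglings = c × s(c):
  c=5: 5 × 0.615 = 3.075
  c=6: 6 × 0.544 = 3.264
  c=7: 7 × 0.473 = 3.311
  c=8: 8 × 0.402 = 3.216
  c=9: 9 × 0.331 = 2.979
  c=10: 10 × 0.260 = 2.600
  c=11: 11 × 0.189 = 2.079
Maximum at c = 7 (3.311 fledglings).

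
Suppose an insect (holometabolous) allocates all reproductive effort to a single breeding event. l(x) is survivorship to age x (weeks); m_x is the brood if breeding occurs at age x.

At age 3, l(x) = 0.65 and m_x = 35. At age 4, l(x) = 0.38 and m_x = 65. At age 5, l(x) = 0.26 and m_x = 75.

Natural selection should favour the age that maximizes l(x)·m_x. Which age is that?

4

Expected offspring if breeding at age x = l(x) × m_x:
  age 3: 0.65 × 35 = 22.750
  age 4: 0.38 × 65 = 24.700
  age 5: 0.26 × 75 = 19.500
Maximum at age 4 (24.700).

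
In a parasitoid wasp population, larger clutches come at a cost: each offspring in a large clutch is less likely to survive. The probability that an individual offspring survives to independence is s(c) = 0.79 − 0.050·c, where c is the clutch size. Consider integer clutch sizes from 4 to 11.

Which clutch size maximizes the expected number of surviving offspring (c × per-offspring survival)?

8

Expected surviving offspring = c × s(c):
  c=4: 4 × 0.590 = 2.360
  c=5: 5 × 0.540 = 2.700
  c=6: 6 × 0.490 = 2.940
  c=7: 7 × 0.440 = 3.080
  c=8: 8 × 0.390 = 3.120
  c=9: 9 × 0.340 = 3.060
  c=10: 10 × 0.290 = 2.900
  c=11: 11 × 0.240 = 2.640
Maximum at c = 8 (3.120 surviving offspring).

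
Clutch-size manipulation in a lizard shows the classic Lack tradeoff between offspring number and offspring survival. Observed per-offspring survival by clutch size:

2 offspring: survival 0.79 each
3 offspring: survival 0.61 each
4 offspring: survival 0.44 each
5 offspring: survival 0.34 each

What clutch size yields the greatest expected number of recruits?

3

Expected recruits = c × s(c):
  c=2: 2 × 0.79 = 1.580
  c=3: 3 × 0.61 = 1.830
  c=4: 4 × 0.44 = 1.760
  c=5: 5 × 0.34 = 1.700
Maximum at c = 3 (1.830 recruits).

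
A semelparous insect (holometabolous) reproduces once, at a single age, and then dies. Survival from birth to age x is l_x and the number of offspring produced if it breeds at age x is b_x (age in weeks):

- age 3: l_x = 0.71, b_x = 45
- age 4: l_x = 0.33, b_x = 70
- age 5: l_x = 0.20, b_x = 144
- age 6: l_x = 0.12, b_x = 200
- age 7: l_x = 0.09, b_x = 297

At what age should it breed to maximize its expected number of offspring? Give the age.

Expected offspring if breeding at age x = l_x × b_x:
  age 3: 0.71 × 45 = 31.950
  age 4: 0.33 × 70 = 23.100
  age 5: 0.20 × 144 = 28.800
  age 6: 0.12 × 200 = 24.000
  age 7: 0.09 × 297 = 26.730
Maximum at age 3 (31.950).

3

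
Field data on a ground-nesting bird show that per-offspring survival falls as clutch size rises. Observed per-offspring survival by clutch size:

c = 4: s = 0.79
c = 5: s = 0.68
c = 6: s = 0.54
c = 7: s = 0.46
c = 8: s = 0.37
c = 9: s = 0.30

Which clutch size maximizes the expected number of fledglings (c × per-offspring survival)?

Expected fledglings = c × s(c):
  c=4: 4 × 0.79 = 3.160
  c=5: 5 × 0.68 = 3.400
  c=6: 6 × 0.54 = 3.240
  c=7: 7 × 0.46 = 3.220
  c=8: 8 × 0.37 = 2.960
  c=9: 9 × 0.30 = 2.700
Maximum at c = 5 (3.400 fledglings).

5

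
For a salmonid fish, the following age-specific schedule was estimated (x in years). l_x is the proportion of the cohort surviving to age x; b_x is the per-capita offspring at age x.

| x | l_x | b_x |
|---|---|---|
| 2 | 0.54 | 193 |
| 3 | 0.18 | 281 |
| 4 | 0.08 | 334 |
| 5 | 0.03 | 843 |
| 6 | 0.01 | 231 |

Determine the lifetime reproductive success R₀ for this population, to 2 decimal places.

R₀ = Σ l_x b_x:
  age 2: 0.54 × 193 = 104.2200
  age 3: 0.18 × 281 = 50.5800
  age 4: 0.08 × 334 = 26.7200
  age 5: 0.03 × 843 = 25.2900
  age 6: 0.01 × 231 = 2.3100
R₀ = 104.2200 + 50.5800 + 26.7200 + 25.2900 + 2.3100 = 209.1200

209.12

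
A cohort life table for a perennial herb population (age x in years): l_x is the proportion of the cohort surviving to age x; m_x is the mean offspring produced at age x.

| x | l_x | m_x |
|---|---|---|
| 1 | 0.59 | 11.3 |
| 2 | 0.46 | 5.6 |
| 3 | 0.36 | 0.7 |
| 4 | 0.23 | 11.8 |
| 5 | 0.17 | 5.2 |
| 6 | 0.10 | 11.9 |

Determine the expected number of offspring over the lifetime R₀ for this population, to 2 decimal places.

14.28

R₀ = Σ l_x m_x:
  age 1: 0.59 × 11.3 = 6.6670
  age 2: 0.46 × 5.6 = 2.5760
  age 3: 0.36 × 0.7 = 0.2520
  age 4: 0.23 × 11.8 = 2.7140
  age 5: 0.17 × 5.2 = 0.8840
  age 6: 0.10 × 11.9 = 1.1900
R₀ = 6.6670 + 2.5760 + 0.2520 + 2.7140 + 0.8840 + 1.1900 = 14.2830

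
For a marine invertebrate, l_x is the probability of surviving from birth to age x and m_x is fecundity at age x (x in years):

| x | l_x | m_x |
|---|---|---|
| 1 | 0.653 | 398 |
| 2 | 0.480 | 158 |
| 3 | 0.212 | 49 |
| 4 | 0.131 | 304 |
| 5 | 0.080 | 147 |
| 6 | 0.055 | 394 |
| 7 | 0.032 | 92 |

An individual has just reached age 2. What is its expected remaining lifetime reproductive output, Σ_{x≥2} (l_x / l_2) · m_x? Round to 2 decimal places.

l_2 = 0.480. Conditional survival from age 2 to x is l_x / l_2.
  x=2: (0.480/0.480) × 158 = 158.0000
  x=3: (0.212/0.480) × 49 = 21.6417
  x=4: (0.131/0.480) × 304 = 82.9667
  x=5: (0.080/0.480) × 147 = 24.5000
  x=6: (0.055/0.480) × 394 = 45.1458
  x=7: (0.032/0.480) × 92 = 6.1333
Sum = 158.0000 + 21.6417 + 82.9667 + 24.5000 + 45.1458 + 6.1333 = 338.3875

338.39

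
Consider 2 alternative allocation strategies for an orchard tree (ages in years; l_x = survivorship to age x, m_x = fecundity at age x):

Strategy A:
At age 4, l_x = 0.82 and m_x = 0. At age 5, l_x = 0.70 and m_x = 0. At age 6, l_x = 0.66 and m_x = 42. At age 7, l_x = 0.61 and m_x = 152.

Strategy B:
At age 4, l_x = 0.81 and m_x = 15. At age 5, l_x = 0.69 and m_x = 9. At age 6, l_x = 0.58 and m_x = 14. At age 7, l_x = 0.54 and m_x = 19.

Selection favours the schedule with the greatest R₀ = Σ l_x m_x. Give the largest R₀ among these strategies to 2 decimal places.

Strategy A: R₀ = 0.82×0 + 0.70×0 + 0.66×42 + 0.61×152 = 120.4400
Strategy B: R₀ = 0.81×15 + 0.69×9 + 0.58×14 + 0.54×19 = 36.7400
Highest R₀: strategy A with 120.4400.

120.44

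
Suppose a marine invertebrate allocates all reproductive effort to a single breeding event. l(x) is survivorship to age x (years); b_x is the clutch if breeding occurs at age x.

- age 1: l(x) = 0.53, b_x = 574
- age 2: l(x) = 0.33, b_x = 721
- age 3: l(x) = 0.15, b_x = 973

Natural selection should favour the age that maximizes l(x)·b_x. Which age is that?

Expected offspring if breeding at age x = l(x) × b_x:
  age 1: 0.53 × 574 = 304.220
  age 2: 0.33 × 721 = 237.930
  age 3: 0.15 × 973 = 145.950
Maximum at age 1 (304.220).

1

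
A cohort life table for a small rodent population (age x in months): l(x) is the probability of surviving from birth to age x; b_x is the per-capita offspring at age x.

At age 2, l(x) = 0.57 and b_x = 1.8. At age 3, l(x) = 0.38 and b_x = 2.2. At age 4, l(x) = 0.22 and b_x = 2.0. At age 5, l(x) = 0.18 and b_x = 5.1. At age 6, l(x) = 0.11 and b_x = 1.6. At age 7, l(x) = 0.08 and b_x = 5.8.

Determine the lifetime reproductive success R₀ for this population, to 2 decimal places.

3.86

R₀ = Σ l(x) b_x:
  age 2: 0.57 × 1.8 = 1.0260
  age 3: 0.38 × 2.2 = 0.8360
  age 4: 0.22 × 2.0 = 0.4400
  age 5: 0.18 × 5.1 = 0.9180
  age 6: 0.11 × 1.6 = 0.1760
  age 7: 0.08 × 5.8 = 0.4640
R₀ = 1.0260 + 0.8360 + 0.4400 + 0.9180 + 0.1760 + 0.4640 = 3.8600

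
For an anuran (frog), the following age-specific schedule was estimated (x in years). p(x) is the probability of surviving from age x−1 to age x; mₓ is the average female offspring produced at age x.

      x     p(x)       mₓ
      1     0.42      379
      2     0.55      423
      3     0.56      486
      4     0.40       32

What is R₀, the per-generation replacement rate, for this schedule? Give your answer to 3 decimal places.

Survivorship from birth: l_x = p_1·p_2·…·p_x.
  l_1 = 0.42000
  l_2 = 0.23100
  l_3 = 0.12936
  l_4 = 0.05174
R₀ = Σ l_x mₓ:
  age 1: 0.42000 × 379 = 159.1800
  age 2: 0.23100 × 423 = 97.7130
  age 3: 0.12936 × 486 = 62.8690
  age 4: 0.05174 × 32 = 1.6557
R₀ = 159.1800 + 97.7130 + 62.8690 + 1.6557 = 321.4176

321.418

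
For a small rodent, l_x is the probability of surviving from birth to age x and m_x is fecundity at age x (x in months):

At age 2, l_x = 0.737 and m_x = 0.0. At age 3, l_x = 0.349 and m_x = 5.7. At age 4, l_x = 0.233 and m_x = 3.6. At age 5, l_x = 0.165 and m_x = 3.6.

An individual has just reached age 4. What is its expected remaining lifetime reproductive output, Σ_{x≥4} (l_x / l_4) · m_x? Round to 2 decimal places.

l_4 = 0.233. Conditional survival from age 4 to x is l_x / l_4.
  x=4: (0.233/0.233) × 3.6 = 3.6000
  x=5: (0.165/0.233) × 3.6 = 2.5494
Sum = 3.6000 + 2.5494 = 6.1494

6.15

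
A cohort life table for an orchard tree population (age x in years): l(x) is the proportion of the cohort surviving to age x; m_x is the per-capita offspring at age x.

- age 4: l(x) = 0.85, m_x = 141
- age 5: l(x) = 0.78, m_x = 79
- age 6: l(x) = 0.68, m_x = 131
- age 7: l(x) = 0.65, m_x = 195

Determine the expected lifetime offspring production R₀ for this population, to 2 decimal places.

R₀ = Σ l(x) m_x:
  age 4: 0.85 × 141 = 119.8500
  age 5: 0.78 × 79 = 61.6200
  age 6: 0.68 × 131 = 89.0800
  age 7: 0.65 × 195 = 126.7500
R₀ = 119.8500 + 61.6200 + 89.0800 + 126.7500 = 397.3000

397.30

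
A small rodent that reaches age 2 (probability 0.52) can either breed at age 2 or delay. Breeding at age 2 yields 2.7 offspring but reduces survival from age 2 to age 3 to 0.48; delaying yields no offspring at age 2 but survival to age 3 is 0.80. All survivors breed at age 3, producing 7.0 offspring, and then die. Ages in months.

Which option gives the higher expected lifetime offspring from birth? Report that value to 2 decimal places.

breed at age 2: R₀ = 0.52 × (2.7 + 0.48 × 7.0) = 0.52 × 6.0600 = 3.1512
delay to age 3: R₀ = 0.52 × (0.80 × 7.0) = 0.52 × 5.6000 = 2.9120
Higher: breed at age 2 (3.1512).

3.15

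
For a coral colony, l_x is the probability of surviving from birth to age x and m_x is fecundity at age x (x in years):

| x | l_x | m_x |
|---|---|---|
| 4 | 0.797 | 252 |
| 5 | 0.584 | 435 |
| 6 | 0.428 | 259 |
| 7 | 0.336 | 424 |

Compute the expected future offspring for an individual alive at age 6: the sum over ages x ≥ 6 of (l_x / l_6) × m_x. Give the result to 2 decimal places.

l_6 = 0.428. Conditional survival from age 6 to x is l_x / l_6.
  x=6: (0.428/0.428) × 259 = 259.0000
  x=7: (0.336/0.428) × 424 = 332.8598
Sum = 259.0000 + 332.8598 = 591.8598

591.86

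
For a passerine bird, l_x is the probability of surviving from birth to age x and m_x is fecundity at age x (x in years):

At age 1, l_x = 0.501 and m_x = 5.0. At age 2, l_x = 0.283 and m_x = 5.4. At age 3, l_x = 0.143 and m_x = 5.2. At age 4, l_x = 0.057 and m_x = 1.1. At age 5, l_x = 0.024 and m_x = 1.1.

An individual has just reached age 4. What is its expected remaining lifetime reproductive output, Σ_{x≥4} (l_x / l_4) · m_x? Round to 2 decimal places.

1.56

l_4 = 0.057. Conditional survival from age 4 to x is l_x / l_4.
  x=4: (0.057/0.057) × 1.1 = 1.1000
  x=5: (0.024/0.057) × 1.1 = 0.4632
Sum = 1.1000 + 0.4632 = 1.5632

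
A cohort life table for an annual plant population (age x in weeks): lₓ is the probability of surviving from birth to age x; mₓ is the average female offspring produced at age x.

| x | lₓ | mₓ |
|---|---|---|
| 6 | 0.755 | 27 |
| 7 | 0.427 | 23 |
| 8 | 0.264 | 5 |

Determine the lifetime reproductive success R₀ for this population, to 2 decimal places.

R₀ = Σ lₓ mₓ:
  age 6: 0.755 × 27 = 20.3850
  age 7: 0.427 × 23 = 9.8210
  age 8: 0.264 × 5 = 1.3200
R₀ = 20.3850 + 9.8210 + 1.3200 = 31.5260

31.53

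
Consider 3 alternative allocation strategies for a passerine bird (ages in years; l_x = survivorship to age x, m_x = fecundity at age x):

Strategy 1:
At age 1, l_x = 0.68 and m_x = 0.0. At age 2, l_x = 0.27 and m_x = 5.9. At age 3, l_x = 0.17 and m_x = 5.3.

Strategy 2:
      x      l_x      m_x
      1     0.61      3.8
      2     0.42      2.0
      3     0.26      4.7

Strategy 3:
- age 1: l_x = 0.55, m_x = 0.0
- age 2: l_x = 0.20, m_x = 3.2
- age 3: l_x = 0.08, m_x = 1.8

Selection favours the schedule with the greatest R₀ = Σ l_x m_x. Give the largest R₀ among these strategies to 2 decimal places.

4.38

Strategy 1: R₀ = 0.68×0.0 + 0.27×5.9 + 0.17×5.3 = 2.4940
Strategy 2: R₀ = 0.61×3.8 + 0.42×2.0 + 0.26×4.7 = 4.3800
Strategy 3: R₀ = 0.55×0.0 + 0.20×3.2 + 0.08×1.8 = 0.7840
Highest R₀: strategy 2 with 4.3800.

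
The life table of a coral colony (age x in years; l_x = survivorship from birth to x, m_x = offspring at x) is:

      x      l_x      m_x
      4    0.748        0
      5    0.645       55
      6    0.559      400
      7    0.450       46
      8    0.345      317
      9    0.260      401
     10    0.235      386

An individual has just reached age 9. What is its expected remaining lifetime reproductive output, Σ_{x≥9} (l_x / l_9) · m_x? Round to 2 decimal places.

l_9 = 0.260. Conditional survival from age 9 to x is l_x / l_9.
  x=9: (0.260/0.260) × 401 = 401.0000
  x=10: (0.235/0.260) × 386 = 348.8846
Sum = 401.0000 + 348.8846 = 749.8846

749.88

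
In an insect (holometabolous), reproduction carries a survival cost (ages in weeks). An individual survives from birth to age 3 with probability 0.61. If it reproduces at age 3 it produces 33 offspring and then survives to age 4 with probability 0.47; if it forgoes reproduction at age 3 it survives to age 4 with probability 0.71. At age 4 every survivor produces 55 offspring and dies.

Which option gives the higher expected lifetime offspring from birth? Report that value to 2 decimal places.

35.90

breed at age 3: R₀ = 0.61 × (33 + 0.47 × 55) = 0.61 × 58.8500 = 35.8985
delay to age 4: R₀ = 0.61 × (0.71 × 55) = 0.61 × 39.0500 = 23.8205
Higher: breed at age 3 (35.8985).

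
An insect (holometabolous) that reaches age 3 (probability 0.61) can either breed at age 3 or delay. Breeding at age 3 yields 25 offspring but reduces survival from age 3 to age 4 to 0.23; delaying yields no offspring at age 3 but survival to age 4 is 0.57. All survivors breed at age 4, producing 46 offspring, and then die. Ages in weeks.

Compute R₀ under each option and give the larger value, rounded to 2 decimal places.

breed at age 3: R₀ = 0.61 × (25 + 0.23 × 46) = 0.61 × 35.5800 = 21.7038
delay to age 4: R₀ = 0.61 × (0.57 × 46) = 0.61 × 26.2200 = 15.9942
Higher: breed at age 3 (21.7038).

21.70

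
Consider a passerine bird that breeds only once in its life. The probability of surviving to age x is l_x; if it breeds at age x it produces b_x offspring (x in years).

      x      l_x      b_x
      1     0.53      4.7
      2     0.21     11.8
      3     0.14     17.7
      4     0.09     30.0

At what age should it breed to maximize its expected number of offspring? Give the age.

4

Expected offspring if breeding at age x = l_x × b_x:
  age 1: 0.53 × 4.7 = 2.491
  age 2: 0.21 × 11.8 = 2.478
  age 3: 0.14 × 17.7 = 2.478
  age 4: 0.09 × 30.0 = 2.700
Maximum at age 4 (2.700).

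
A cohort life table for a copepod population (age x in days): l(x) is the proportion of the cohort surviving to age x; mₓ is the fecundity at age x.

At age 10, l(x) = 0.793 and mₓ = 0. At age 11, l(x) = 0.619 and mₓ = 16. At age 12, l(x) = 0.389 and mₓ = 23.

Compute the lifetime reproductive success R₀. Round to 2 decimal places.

18.85

R₀ = Σ l(x) mₓ:
  age 10: 0.793 × 0 = 0.0000
  age 11: 0.619 × 16 = 9.9040
  age 12: 0.389 × 23 = 8.9470
R₀ = 0.0000 + 9.9040 + 8.9470 = 18.8510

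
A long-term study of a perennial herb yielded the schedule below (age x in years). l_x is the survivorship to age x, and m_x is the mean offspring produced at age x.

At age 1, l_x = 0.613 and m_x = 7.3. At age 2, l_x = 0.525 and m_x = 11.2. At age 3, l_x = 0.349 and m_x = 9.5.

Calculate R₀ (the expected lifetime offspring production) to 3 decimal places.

R₀ = Σ l_x m_x:
  age 1: 0.613 × 7.3 = 4.4749
  age 2: 0.525 × 11.2 = 5.8800
  age 3: 0.349 × 9.5 = 3.3155
R₀ = 4.4749 + 5.8800 + 3.3155 = 13.6704

13.670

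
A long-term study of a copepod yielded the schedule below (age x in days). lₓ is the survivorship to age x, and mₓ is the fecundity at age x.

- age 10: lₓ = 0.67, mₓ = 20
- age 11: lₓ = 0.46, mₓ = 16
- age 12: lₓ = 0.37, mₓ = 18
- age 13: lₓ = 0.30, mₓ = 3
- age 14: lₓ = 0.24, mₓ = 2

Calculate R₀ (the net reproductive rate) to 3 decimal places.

R₀ = Σ lₓ mₓ:
  age 10: 0.67 × 20 = 13.4000
  age 11: 0.46 × 16 = 7.3600
  age 12: 0.37 × 18 = 6.6600
  age 13: 0.30 × 3 = 0.9000
  age 14: 0.24 × 2 = 0.4800
R₀ = 13.4000 + 7.3600 + 6.6600 + 0.9000 + 0.4800 = 28.8000

28.800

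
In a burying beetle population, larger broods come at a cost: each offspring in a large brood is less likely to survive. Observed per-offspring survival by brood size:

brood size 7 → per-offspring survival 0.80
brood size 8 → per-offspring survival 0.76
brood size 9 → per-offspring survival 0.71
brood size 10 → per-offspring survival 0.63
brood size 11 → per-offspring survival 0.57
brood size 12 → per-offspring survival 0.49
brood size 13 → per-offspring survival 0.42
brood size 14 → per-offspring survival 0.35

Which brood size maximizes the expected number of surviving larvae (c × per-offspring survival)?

9

Expected surviving larvae = c × s(c):
  c=7: 7 × 0.80 = 5.600
  c=8: 8 × 0.76 = 6.080
  c=9: 9 × 0.71 = 6.390
  c=10: 10 × 0.63 = 6.300
  c=11: 11 × 0.57 = 6.270
  c=12: 12 × 0.49 = 5.880
  c=13: 13 × 0.42 = 5.460
  c=14: 14 × 0.35 = 4.900
Maximum at c = 9 (6.390 surviving larvae).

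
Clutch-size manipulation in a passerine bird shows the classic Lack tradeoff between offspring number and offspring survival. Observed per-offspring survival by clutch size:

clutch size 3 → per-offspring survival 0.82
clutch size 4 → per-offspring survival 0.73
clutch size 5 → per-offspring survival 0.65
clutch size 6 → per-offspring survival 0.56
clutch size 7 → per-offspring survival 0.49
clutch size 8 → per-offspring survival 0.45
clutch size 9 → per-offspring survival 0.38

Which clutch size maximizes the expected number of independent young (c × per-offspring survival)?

Expected independent young = c × s(c):
  c=3: 3 × 0.82 = 2.460
  c=4: 4 × 0.73 = 2.920
  c=5: 5 × 0.65 = 3.250
  c=6: 6 × 0.56 = 3.360
  c=7: 7 × 0.49 = 3.430
  c=8: 8 × 0.45 = 3.600
  c=9: 9 × 0.38 = 3.420
Maximum at c = 8 (3.600 independent young).

8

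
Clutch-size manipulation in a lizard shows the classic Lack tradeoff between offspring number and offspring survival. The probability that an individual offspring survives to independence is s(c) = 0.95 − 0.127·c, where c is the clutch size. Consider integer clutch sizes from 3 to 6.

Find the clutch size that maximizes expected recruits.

4

Expected recruits = c × s(c):
  c=3: 3 × 0.569 = 1.707
  c=4: 4 × 0.442 = 1.768
  c=5: 5 × 0.315 = 1.575
  c=6: 6 × 0.188 = 1.128
Maximum at c = 4 (1.768 recruits).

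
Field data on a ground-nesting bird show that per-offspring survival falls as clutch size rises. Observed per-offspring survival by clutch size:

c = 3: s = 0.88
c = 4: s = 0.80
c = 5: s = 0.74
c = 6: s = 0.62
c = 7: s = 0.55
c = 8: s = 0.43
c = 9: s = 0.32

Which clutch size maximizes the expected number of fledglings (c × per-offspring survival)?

Expected fledglings = c × s(c):
  c=3: 3 × 0.88 = 2.640
  c=4: 4 × 0.80 = 3.200
  c=5: 5 × 0.74 = 3.700
  c=6: 6 × 0.62 = 3.720
  c=7: 7 × 0.55 = 3.850
  c=8: 8 × 0.43 = 3.440
  c=9: 9 × 0.32 = 2.880
Maximum at c = 7 (3.850 fledglings).

7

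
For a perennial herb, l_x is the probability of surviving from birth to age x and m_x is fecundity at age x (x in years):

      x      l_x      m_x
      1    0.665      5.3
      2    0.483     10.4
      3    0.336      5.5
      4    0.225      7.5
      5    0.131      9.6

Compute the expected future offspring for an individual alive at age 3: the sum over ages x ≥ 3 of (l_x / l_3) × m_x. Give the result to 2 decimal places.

14.27

l_3 = 0.336. Conditional survival from age 3 to x is l_x / l_3.
  x=3: (0.336/0.336) × 5.5 = 5.5000
  x=4: (0.225/0.336) × 7.5 = 5.0223
  x=5: (0.131/0.336) × 9.6 = 3.7429
Sum = 5.5000 + 5.0223 + 3.7429 = 14.2652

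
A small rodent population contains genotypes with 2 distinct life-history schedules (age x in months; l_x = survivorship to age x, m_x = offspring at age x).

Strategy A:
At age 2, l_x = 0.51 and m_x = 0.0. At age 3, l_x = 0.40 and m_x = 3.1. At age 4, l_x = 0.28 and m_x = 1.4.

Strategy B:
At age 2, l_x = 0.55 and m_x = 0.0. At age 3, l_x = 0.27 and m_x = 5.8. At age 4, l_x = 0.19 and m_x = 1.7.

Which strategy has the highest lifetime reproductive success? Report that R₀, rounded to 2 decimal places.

1.89

Strategy A: R₀ = 0.51×0.0 + 0.40×3.1 + 0.28×1.4 = 1.6320
Strategy B: R₀ = 0.55×0.0 + 0.27×5.8 + 0.19×1.7 = 1.8890
Highest R₀: strategy B with 1.8890.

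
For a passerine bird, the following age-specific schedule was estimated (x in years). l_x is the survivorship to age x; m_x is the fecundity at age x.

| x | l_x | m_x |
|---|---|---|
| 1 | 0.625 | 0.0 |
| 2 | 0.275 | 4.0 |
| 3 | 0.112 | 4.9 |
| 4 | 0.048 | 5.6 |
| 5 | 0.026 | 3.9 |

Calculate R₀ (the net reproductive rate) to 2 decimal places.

2.02

R₀ = Σ l_x m_x:
  age 1: 0.625 × 0.0 = 0.0000
  age 2: 0.275 × 4.0 = 1.1000
  age 3: 0.112 × 4.9 = 0.5488
  age 4: 0.048 × 5.6 = 0.2688
  age 5: 0.026 × 3.9 = 0.1014
R₀ = 0.0000 + 1.1000 + 0.5488 + 0.2688 + 0.1014 = 2.0190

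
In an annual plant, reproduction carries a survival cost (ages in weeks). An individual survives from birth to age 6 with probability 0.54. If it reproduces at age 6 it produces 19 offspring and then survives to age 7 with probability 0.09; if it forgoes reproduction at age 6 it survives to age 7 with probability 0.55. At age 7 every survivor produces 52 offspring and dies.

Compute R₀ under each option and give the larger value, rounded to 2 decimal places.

15.44

breed at age 6: R₀ = 0.54 × (19 + 0.09 × 52) = 0.54 × 23.6800 = 12.7872
delay to age 7: R₀ = 0.54 × (0.55 × 52) = 0.54 × 28.6000 = 15.4440
Higher: delay to age 7 (15.4440).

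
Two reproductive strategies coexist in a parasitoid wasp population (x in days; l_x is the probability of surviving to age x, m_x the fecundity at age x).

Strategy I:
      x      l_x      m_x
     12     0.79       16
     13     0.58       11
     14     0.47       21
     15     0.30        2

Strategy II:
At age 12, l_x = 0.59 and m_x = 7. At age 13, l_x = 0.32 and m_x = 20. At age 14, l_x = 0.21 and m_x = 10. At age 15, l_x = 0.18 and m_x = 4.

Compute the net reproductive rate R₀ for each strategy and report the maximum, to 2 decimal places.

Strategy I: R₀ = 0.79×16 + 0.58×11 + 0.47×21 + 0.30×2 = 29.4900
Strategy II: R₀ = 0.59×7 + 0.32×20 + 0.21×10 + 0.18×4 = 13.3500
Highest R₀: strategy I with 29.4900.

29.49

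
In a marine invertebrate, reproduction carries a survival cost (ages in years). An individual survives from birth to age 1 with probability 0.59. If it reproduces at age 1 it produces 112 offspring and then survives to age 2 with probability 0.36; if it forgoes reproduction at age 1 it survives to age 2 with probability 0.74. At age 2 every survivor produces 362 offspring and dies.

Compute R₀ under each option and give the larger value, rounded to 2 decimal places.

breed at age 1: R₀ = 0.59 × (112 + 0.36 × 362) = 0.59 × 242.3200 = 142.9688
delay to age 2: R₀ = 0.59 × (0.74 × 362) = 0.59 × 267.8800 = 158.0492
Higher: delay to age 2 (158.0492).

158.05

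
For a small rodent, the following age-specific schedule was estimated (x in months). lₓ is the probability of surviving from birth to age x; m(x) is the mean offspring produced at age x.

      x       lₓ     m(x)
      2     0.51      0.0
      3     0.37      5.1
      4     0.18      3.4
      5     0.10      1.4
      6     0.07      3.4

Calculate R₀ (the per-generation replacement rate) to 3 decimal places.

2.877

R₀ = Σ lₓ m(x):
  age 2: 0.51 × 0.0 = 0.0000
  age 3: 0.37 × 5.1 = 1.8870
  age 4: 0.18 × 3.4 = 0.6120
  age 5: 0.10 × 1.4 = 0.1400
  age 6: 0.07 × 3.4 = 0.2380
R₀ = 0.0000 + 1.8870 + 0.6120 + 0.1400 + 0.2380 = 2.8770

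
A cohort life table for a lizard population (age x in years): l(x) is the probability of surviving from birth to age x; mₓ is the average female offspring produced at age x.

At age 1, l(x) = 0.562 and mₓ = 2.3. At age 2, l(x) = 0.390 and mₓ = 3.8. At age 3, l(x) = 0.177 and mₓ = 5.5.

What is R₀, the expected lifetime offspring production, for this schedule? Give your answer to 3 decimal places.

3.748

R₀ = Σ l(x) mₓ:
  age 1: 0.562 × 2.3 = 1.2926
  age 2: 0.390 × 3.8 = 1.4820
  age 3: 0.177 × 5.5 = 0.9735
R₀ = 1.2926 + 1.4820 + 0.9735 = 3.7481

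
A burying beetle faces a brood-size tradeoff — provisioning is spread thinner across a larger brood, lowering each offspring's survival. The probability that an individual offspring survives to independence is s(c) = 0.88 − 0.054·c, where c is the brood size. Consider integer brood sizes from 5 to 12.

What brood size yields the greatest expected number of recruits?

8

Expected recruits = c × s(c):
  c=5: 5 × 0.610 = 3.050
  c=6: 6 × 0.556 = 3.336
  c=7: 7 × 0.502 = 3.514
  c=8: 8 × 0.448 = 3.584
  c=9: 9 × 0.394 = 3.546
  c=10: 10 × 0.340 = 3.400
  c=11: 11 × 0.286 = 3.146
  c=12: 12 × 0.232 = 2.784
Maximum at c = 8 (3.584 recruits).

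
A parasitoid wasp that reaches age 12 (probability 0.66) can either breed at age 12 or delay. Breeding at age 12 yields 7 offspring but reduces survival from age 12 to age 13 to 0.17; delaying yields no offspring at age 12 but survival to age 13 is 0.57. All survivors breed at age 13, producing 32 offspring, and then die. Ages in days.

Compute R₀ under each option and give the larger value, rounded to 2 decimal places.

breed at age 12: R₀ = 0.66 × (7 + 0.17 × 32) = 0.66 × 12.4400 = 8.2104
delay to age 13: R₀ = 0.66 × (0.57 × 32) = 0.66 × 18.2400 = 12.0384
Higher: delay to age 13 (12.0384).

12.04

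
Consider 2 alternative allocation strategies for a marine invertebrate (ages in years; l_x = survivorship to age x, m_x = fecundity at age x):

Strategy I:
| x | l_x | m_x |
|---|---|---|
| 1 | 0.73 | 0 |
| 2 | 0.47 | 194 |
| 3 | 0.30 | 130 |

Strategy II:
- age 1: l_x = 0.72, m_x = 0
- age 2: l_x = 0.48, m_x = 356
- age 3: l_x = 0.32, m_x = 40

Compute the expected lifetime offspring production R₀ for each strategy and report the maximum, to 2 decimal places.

Strategy I: R₀ = 0.73×0 + 0.47×194 + 0.30×130 = 130.1800
Strategy II: R₀ = 0.72×0 + 0.48×356 + 0.32×40 = 183.6800
Highest R₀: strategy II with 183.6800.

183.68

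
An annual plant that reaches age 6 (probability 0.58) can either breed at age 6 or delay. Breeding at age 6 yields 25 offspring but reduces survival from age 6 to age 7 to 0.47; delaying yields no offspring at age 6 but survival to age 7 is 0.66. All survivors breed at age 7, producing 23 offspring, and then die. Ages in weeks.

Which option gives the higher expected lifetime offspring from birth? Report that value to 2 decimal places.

breed at age 6: R₀ = 0.58 × (25 + 0.47 × 23) = 0.58 × 35.8100 = 20.7698
delay to age 7: R₀ = 0.58 × (0.66 × 23) = 0.58 × 15.1800 = 8.8044
Higher: breed at age 6 (20.7698).

20.77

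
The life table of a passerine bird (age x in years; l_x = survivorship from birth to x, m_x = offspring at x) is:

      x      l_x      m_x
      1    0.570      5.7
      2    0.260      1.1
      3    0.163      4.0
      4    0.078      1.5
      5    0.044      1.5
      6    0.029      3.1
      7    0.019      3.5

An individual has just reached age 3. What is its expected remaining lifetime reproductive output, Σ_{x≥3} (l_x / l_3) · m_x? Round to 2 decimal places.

6.08

l_3 = 0.163. Conditional survival from age 3 to x is l_x / l_3.
  x=3: (0.163/0.163) × 4.0 = 4.0000
  x=4: (0.078/0.163) × 1.5 = 0.7178
  x=5: (0.044/0.163) × 1.5 = 0.4049
  x=6: (0.029/0.163) × 3.1 = 0.5515
  x=7: (0.019/0.163) × 3.5 = 0.4080
Sum = 4.0000 + 0.7178 + 0.4049 + 0.5515 + 0.4080 = 6.0822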